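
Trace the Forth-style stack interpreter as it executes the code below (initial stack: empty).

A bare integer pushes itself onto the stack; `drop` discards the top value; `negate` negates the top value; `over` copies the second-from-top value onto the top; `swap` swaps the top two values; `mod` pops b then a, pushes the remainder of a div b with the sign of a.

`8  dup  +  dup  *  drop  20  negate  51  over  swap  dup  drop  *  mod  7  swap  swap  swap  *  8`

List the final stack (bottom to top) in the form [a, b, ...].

8      → [8]
dup    → [8, 8]
+      → [16]
dup    → [16, 16]
*      → [256]
drop   → []
20     → [20]
negate → [-20]
51     → [-20, 51]
over   → [-20, 51, -20]
swap   → [-20, -20, 51]
dup    → [-20, -20, 51, 51]
drop   → [-20, -20, 51]
*      → [-20, -1020]
mod    → [-20]
7      → [-20, 7]
swap   → [7, -20]
swap   → [-20, 7]
swap   → [7, -20]
*      → [-140]
8      → [-140, 8]

[-140, 8]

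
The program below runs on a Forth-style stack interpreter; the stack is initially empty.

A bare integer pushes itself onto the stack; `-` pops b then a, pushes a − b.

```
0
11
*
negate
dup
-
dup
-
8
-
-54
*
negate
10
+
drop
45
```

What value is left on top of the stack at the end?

0      → 0
11     → 0 11
*      → 0
negate → 0
dup    → 0 0
-      → 0
dup    → 0 0
-      → 0
8      → 0 8
-      → -8
-54    → -8 -54
*      → 432
negate → -432
10     → -432 10
+      → -422
drop   → (empty)
45     → 45

45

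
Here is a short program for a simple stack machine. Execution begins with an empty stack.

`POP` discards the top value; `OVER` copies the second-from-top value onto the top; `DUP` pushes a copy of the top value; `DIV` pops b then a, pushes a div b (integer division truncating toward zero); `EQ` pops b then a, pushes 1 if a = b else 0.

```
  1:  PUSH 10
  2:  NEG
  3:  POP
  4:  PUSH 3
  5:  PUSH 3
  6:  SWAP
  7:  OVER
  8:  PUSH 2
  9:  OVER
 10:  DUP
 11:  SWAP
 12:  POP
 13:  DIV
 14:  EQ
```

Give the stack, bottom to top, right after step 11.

[3, 3, 3, 2, 3, 3]

PUSH 10 : [10]
NEG     : [-10]
POP     : []
PUSH 3  : [3]
PUSH 3  : [3, 3]
SWAP    : [3, 3]
OVER    : [3, 3, 3]
PUSH 2  : [3, 3, 3, 2]
OVER    : [3, 3, 3, 2, 3]
DUP     : [3, 3, 3, 2, 3, 3]
SWAP    : [3, 3, 3, 2, 3, 3]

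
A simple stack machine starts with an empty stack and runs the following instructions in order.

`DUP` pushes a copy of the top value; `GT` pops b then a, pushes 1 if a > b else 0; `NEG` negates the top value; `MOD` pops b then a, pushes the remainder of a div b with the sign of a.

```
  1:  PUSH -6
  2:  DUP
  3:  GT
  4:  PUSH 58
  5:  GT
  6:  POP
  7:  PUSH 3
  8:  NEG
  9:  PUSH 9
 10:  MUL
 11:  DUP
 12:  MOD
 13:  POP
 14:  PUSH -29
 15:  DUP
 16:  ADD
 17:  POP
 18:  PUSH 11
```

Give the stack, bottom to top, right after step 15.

[-29, -29]

PUSH -6   -6
DUP       -6 -6
GT        0
PUSH 58   0 58
GT        0
POP       (empty)
PUSH 3    3
NEG       -3
PUSH 9    -3 9
MUL       -27
DUP       -27 -27
MOD       0
POP       (empty)
PUSH -29  -29
DUP       -29 -29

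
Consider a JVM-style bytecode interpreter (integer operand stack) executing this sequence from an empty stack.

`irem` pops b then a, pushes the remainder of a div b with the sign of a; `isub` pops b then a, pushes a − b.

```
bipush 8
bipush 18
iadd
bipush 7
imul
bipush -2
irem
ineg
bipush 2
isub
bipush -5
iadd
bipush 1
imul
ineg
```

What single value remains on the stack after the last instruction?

7

bipush 8  : 8
bipush 18 : 8 18
iadd      : 26
bipush 7  : 26 7
imul      : 182
bipush -2 : 182 -2
irem      : 0
ineg      : 0
bipush 2  : 0 2
isub      : -2
bipush -5 : -2 -5
iadd      : -7
bipush 1  : -7 1
imul      : -7
ineg      : 7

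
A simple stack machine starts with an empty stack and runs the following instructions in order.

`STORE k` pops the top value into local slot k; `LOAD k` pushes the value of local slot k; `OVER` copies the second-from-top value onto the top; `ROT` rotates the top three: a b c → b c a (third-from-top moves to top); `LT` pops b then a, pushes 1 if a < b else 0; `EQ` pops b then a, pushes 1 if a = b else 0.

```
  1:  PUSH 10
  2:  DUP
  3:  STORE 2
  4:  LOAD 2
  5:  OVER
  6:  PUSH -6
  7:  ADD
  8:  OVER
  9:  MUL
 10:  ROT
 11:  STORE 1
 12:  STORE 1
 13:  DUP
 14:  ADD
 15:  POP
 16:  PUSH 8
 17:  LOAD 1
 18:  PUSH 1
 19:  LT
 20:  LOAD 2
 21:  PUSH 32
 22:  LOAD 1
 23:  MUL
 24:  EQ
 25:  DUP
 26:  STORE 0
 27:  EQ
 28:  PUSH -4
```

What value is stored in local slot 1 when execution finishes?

40

PUSH 10 -> 10
DUP     -> 10 10
STORE 2 -> 10
LOAD 2  -> 10 10
OVER    -> 10 10 10
PUSH -6 -> 10 10 10 -6
ADD     -> 10 10 4
OVER    -> 10 10 4 10
MUL     -> 10 10 40
ROT     -> 10 40 10
STORE 1 -> 10 40
STORE 1 -> 10
DUP     -> 10 10
ADD     -> 20
POP     -> (empty)
PUSH 8  -> 8
LOAD 1  -> 8 40
PUSH 1  -> 8 40 1
LT      -> 8 0
LOAD 2  -> 8 0 10
PUSH 32 -> 8 0 10 32
LOAD 1  -> 8 0 10 32 40
MUL     -> 8 0 10 1280
EQ      -> 8 0 0
DUP     -> 8 0 0 0
STORE 0 -> 8 0 0
EQ      -> 8 1
PUSH -4 -> 8 1 -4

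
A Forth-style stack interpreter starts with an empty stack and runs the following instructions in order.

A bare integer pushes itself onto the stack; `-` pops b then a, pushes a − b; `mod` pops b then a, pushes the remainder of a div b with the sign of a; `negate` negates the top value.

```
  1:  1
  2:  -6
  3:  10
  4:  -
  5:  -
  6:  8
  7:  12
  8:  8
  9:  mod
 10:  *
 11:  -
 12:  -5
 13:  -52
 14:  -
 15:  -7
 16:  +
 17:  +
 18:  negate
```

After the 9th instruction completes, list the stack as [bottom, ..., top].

1   : [1]
-6  : [1, -6]
10  : [1, -6, 10]
-   : [1, -16]
-   : [17]
8   : [17, 8]
12  : [17, 8, 12]
8   : [17, 8, 12, 8]
mod : [17, 8, 4]

[17, 8, 4]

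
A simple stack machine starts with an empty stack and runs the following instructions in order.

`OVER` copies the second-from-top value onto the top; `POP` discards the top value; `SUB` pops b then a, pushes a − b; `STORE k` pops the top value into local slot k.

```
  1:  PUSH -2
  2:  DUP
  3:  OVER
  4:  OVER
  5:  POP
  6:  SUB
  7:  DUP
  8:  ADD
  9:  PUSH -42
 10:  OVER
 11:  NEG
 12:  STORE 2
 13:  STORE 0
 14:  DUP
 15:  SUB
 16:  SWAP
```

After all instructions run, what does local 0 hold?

PUSH -2   [-2]
DUP       [-2, -2]
OVER      [-2, -2, -2]
OVER      [-2, -2, -2, -2]
POP       [-2, -2, -2]
SUB       [-2, 0]
DUP       [-2, 0, 0]
ADD       [-2, 0]
PUSH -42  [-2, 0, -42]
OVER      [-2, 0, -42, 0]
NEG       [-2, 0, -42, 0]
STORE 2   [-2, 0, -42]
STORE 0   [-2, 0]
DUP       [-2, 0, 0]
SUB       [-2, 0]
SWAP      [0, -2]

-42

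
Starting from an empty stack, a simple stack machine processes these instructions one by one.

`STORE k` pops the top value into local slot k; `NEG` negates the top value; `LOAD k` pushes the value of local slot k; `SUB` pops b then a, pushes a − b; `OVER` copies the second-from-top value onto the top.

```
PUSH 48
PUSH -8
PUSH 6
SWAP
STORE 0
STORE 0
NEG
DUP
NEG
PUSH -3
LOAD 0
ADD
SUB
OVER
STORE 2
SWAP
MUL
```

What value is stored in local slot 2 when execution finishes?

PUSH 48  [48]
PUSH -8  [48, -8]
PUSH 6   [48, -8, 6]
SWAP     [48, 6, -8]
STORE 0  [48, 6]
STORE 0  [48]
NEG      [-48]
DUP      [-48, -48]
NEG      [-48, 48]
PUSH -3  [-48, 48, -3]
LOAD 0   [-48, 48, -3, 6]
ADD      [-48, 48, 3]
SUB      [-48, 45]
OVER     [-48, 45, -48]
STORE 2  [-48, 45]
SWAP     [45, -48]
MUL      [-2160]

-48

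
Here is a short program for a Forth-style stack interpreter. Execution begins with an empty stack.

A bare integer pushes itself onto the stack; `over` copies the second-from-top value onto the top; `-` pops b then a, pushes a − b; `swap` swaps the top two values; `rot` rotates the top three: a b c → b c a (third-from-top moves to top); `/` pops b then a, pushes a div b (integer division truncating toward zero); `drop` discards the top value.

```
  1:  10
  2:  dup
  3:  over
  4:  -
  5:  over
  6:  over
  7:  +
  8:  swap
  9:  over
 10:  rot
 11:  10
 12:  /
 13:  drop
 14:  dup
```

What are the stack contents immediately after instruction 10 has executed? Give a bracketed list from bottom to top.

[10, 0, 10, 10]

10   : 10
dup  : 10 10
over : 10 10 10
-    : 10 0
over : 10 0 10
over : 10 0 10 0
+    : 10 0 10
swap : 10 10 0
over : 10 10 0 10
rot  : 10 0 10 10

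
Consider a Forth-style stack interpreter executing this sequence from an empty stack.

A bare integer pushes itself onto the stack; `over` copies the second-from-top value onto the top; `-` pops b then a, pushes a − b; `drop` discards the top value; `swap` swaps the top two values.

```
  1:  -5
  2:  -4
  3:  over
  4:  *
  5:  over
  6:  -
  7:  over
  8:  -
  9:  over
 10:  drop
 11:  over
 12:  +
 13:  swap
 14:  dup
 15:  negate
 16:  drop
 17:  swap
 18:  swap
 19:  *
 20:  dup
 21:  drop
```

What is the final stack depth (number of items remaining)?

-5     : -5
-4     : -5 -4
over   : -5 -4 -5
*      : -5 20
over   : -5 20 -5
-      : -5 25
over   : -5 25 -5
-      : -5 30
over   : -5 30 -5
drop   : -5 30
over   : -5 30 -5
+      : -5 25
swap   : 25 -5
dup    : 25 -5 -5
negate : 25 -5 5
drop   : 25 -5
swap   : -5 25
swap   : 25 -5
*      : -125
dup    : -125 -125
drop   : -125

1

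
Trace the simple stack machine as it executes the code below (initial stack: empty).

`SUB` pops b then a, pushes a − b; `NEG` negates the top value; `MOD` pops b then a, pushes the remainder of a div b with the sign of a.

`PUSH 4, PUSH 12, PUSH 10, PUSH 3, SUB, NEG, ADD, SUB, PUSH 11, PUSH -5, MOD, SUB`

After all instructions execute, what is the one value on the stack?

-2

PUSH 4   [4]
PUSH 12  [4, 12]
PUSH 10  [4, 12, 10]
PUSH 3   [4, 12, 10, 3]
SUB      [4, 12, 7]
NEG      [4, 12, -7]
ADD      [4, 5]
SUB      [-1]
PUSH 11  [-1, 11]
PUSH -5  [-1, 11, -5]
MOD      [-1, 1]
SUB      [-2]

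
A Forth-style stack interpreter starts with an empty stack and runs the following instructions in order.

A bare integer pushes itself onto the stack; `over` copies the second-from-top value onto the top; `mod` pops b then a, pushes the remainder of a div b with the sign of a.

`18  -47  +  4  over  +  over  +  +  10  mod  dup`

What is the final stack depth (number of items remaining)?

2

18    18
-47   18 -47
+     -29
4     -29 4
over  -29 4 -29
+     -29 -25
over  -29 -25 -29
+     -29 -54
+     -83
10    -83 10
mod   -3
dup   -3 -3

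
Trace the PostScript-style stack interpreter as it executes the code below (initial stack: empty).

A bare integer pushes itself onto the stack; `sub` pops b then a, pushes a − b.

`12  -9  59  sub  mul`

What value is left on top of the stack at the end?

-816

12   [12]
-9   [12, -9]
59   [12, -9, 59]
sub  [12, -68]
mul  [-816]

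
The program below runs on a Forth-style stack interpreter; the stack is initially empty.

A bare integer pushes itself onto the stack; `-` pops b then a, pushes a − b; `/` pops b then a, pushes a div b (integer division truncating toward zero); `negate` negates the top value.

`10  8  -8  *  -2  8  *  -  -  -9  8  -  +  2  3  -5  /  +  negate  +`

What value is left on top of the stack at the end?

10      [10]
8       [10, 8]
-8      [10, 8, -8]
*       [10, -64]
-2      [10, -64, -2]
8       [10, -64, -2, 8]
*       [10, -64, -16]
-       [10, -48]
-       [58]
-9      [58, -9]
8       [58, -9, 8]
-       [58, -17]
+       [41]
2       [41, 2]
3       [41, 2, 3]
-5      [41, 2, 3, -5]
/       [41, 2, 0]
+       [41, 2]
negate  [41, -2]
+       [39]

39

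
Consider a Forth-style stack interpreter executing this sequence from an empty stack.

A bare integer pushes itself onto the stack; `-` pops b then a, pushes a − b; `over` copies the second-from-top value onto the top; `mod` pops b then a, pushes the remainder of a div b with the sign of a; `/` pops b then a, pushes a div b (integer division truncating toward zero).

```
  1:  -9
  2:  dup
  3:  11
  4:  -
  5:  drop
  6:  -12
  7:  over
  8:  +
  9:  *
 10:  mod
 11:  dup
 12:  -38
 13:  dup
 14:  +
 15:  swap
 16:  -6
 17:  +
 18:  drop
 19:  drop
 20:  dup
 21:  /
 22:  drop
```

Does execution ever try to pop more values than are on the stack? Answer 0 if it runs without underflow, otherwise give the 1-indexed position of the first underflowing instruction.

-9   : [-9]
dup  : [-9, -9]
11   : [-9, -9, 11]
-    : [-9, -20]
drop : [-9]
-12  : [-9, -12]
over : [-9, -12, -9]
+    : [-9, -21]
*    : [189]
mod  — needs 2 operands, stack has 1 → underflow

10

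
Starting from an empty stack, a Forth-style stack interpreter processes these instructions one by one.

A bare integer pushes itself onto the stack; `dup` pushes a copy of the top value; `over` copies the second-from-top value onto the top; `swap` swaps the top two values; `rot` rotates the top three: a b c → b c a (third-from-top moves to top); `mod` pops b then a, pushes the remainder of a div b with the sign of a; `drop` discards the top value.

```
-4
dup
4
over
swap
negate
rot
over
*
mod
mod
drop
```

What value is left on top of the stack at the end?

-4

-4      -4
dup     -4 -4
4       -4 -4 4
over    -4 -4 4 -4
swap    -4 -4 -4 4
negate  -4 -4 -4 -4
rot     -4 -4 -4 -4
over    -4 -4 -4 -4 -4
*       -4 -4 -4 16
mod     -4 -4 -4
mod     -4 0
drop    -4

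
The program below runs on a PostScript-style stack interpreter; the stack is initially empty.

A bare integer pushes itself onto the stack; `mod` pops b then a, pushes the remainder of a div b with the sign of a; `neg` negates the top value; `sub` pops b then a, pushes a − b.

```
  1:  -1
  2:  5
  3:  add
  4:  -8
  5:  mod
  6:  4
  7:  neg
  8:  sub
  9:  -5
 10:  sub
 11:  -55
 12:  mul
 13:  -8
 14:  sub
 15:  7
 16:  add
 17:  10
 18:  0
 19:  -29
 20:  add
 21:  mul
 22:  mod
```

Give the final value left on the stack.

-1  : -1
5   : -1 5
add : 4
-8  : 4 -8
mod : 4
4   : 4 4
neg : 4 -4
sub : 8
-5  : 8 -5
sub : 13
-55 : 13 -55
mul : -715
-8  : -715 -8
sub : -707
7   : -707 7
add : -700
10  : -700 10
0   : -700 10 0
-29 : -700 10 0 -29
add : -700 10 -29
mul : -700 -290
mod : -120

-120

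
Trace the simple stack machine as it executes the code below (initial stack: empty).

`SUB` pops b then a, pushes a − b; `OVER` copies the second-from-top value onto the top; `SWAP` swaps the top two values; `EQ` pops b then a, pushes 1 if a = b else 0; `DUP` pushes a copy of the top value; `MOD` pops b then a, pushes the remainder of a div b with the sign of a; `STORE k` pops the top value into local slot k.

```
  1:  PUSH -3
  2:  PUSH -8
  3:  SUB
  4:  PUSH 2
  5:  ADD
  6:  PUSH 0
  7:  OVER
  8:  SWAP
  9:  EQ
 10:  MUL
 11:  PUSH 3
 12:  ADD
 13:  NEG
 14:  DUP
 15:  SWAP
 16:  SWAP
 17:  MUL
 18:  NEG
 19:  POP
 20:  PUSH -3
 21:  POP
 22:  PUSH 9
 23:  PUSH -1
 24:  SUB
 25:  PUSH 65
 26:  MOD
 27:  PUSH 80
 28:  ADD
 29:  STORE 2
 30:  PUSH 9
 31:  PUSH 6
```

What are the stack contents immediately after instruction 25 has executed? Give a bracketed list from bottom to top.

PUSH -3 : -3
PUSH -8 : -3 -8
SUB     : 5
PUSH 2  : 5 2
ADD     : 7
PUSH 0  : 7 0
OVER    : 7 0 7
SWAP    : 7 7 0
EQ      : 7 0
MUL     : 0
PUSH 3  : 0 3
ADD     : 3
NEG     : -3
DUP     : -3 -3
SWAP    : -3 -3
SWAP    : -3 -3
MUL     : 9
NEG     : -9
POP     : (empty)
PUSH -3 : -3
POP     : (empty)
PUSH 9  : 9
PUSH -1 : 9 -1
SUB     : 10
PUSH 65 : 10 65

[10, 65]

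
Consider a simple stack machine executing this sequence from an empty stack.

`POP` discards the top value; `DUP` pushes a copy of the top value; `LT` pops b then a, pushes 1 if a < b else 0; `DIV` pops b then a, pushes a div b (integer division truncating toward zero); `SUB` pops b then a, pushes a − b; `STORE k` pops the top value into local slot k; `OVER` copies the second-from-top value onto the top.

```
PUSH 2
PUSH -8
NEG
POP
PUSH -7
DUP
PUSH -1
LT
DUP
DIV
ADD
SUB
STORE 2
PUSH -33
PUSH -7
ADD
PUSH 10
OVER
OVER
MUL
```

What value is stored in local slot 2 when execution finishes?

8

PUSH 2   -> 2
PUSH -8  -> 2 -8
NEG      -> 2 8
POP      -> 2
PUSH -7  -> 2 -7
DUP      -> 2 -7 -7
PUSH -1  -> 2 -7 -7 -1
LT       -> 2 -7 1
DUP      -> 2 -7 1 1
DIV      -> 2 -7 1
ADD      -> 2 -6
SUB      -> 8
STORE 2  -> (empty)
PUSH -33 -> -33
PUSH -7  -> -33 -7
ADD      -> -40
PUSH 10  -> -40 10
OVER     -> -40 10 -40
OVER     -> -40 10 -40 10
MUL      -> -40 10 -400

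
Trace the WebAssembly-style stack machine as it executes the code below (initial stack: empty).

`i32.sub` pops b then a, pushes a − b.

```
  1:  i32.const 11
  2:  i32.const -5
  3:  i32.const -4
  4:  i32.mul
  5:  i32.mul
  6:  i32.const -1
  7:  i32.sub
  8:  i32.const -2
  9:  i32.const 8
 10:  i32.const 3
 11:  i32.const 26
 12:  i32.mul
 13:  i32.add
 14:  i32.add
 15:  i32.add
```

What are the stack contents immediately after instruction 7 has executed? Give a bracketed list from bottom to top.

[221]

i32.const 11 -> [11]
i32.const -5 -> [11, -5]
i32.const -4 -> [11, -5, -4]
i32.mul      -> [11, 20]
i32.mul      -> [220]
i32.const -1 -> [220, -1]
i32.sub      -> [221]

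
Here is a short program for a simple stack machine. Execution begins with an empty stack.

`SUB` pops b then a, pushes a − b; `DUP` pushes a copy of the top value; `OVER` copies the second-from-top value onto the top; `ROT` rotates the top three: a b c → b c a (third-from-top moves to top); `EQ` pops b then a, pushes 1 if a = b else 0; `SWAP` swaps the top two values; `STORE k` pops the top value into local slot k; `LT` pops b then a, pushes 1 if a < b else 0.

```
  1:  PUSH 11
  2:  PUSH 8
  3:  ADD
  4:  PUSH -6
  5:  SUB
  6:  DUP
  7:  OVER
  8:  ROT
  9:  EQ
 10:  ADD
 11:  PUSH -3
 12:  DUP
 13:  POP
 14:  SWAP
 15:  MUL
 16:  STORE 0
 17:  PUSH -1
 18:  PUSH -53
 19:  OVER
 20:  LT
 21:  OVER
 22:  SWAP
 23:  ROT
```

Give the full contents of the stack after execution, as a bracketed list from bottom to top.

[-1, 1, -1]

PUSH 11  : 11
PUSH 8   : 11 8
ADD      : 19
PUSH -6  : 19 -6
SUB      : 25
DUP      : 25 25
OVER     : 25 25 25
ROT      : 25 25 25
EQ       : 25 1
ADD      : 26
PUSH -3  : 26 -3
DUP      : 26 -3 -3
POP      : 26 -3
SWAP     : -3 26
MUL      : -78
STORE 0  : (empty)
PUSH -1  : -1
PUSH -53 : -1 -53
OVER     : -1 -53 -1
LT       : -1 1
OVER     : -1 1 -1
SWAP     : -1 -1 1
ROT      : -1 1 -1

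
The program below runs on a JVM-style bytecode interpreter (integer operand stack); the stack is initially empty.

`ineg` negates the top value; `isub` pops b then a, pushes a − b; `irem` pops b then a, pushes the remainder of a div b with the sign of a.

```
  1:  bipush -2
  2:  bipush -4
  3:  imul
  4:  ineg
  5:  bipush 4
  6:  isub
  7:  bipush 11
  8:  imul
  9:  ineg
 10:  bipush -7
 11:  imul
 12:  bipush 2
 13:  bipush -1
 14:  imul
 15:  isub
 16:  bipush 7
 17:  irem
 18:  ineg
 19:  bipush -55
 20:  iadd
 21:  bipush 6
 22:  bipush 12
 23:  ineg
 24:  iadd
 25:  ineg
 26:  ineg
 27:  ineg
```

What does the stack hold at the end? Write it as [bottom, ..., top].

[-50, 6]

bipush -2   [-2]
bipush -4   [-2, -4]
imul        [8]
ineg        [-8]
bipush 4    [-8, 4]
isub        [-12]
bipush 11   [-12, 11]
imul        [-132]
ineg        [132]
bipush -7   [132, -7]
imul        [-924]
bipush 2    [-924, 2]
bipush -1   [-924, 2, -1]
imul        [-924, -2]
isub        [-922]
bipush 7    [-922, 7]
irem        [-5]
ineg        [5]
bipush -55  [5, -55]
iadd        [-50]
bipush 6    [-50, 6]
bipush 12   [-50, 6, 12]
ineg        [-50, 6, -12]
iadd        [-50, -6]
ineg        [-50, 6]
ineg        [-50, -6]
ineg        [-50, 6]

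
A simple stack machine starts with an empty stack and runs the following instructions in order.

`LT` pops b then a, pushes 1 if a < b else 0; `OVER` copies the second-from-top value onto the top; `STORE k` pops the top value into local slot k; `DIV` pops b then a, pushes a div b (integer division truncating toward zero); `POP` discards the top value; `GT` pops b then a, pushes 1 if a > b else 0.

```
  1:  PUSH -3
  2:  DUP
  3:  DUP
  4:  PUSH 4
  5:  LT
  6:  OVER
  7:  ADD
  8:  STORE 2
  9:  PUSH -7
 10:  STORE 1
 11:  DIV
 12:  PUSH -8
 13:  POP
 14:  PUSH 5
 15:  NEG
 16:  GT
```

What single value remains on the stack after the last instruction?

1

PUSH -3 : -3
DUP     : -3 -3
DUP     : -3 -3 -3
PUSH 4  : -3 -3 -3 4
LT      : -3 -3 1
OVER    : -3 -3 1 -3
ADD     : -3 -3 -2
STORE 2 : -3 -3
PUSH -7 : -3 -3 -7
STORE 1 : -3 -3
DIV     : 1
PUSH -8 : 1 -8
POP     : 1
PUSH 5  : 1 5
NEG     : 1 -5
GT      : 1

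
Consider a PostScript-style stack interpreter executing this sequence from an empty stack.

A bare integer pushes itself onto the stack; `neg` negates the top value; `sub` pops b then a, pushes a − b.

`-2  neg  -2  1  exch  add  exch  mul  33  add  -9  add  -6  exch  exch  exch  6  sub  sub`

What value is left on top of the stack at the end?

-2   → [-2]
neg  → [2]
-2   → [2, -2]
1    → [2, -2, 1]
exch → [2, 1, -2]
add  → [2, -1]
exch → [-1, 2]
mul  → [-2]
33   → [-2, 33]
add  → [31]
-9   → [31, -9]
add  → [22]
-6   → [22, -6]
exch → [-6, 22]
exch → [22, -6]
exch → [-6, 22]
6    → [-6, 22, 6]
sub  → [-6, 16]
sub  → [-22]

-22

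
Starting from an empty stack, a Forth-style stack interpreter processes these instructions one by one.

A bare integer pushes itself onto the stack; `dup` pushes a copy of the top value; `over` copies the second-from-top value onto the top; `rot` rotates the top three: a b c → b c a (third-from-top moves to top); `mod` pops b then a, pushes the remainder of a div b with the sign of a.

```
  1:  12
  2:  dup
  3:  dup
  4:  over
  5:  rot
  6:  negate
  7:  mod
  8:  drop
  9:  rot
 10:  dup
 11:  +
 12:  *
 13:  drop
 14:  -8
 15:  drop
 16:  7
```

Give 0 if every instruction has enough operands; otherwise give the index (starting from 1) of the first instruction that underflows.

12      12
dup     12 12
dup     12 12 12
over    12 12 12 12
rot     12 12 12 12
negate  12 12 12 -12
mod     12 12 0
drop    12 12
rot  — needs 3 operands, stack has 2 → underflow

9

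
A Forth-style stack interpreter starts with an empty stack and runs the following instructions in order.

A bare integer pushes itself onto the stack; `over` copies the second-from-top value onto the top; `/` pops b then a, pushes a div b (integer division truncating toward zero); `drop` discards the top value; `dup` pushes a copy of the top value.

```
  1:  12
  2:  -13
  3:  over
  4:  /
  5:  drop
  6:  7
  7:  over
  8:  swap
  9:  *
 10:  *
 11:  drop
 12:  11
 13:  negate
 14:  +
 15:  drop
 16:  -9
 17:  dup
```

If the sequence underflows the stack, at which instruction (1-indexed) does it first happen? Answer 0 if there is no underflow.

12      12
-13     12 -13
over    12 -13 12
/       12 -1
drop    12
7       12 7
over    12 7 12
swap    12 12 7
*       12 84
*       1008
drop    (empty)
11      11
negate  -11
+  — needs 2 operands, stack has 1 → underflow

14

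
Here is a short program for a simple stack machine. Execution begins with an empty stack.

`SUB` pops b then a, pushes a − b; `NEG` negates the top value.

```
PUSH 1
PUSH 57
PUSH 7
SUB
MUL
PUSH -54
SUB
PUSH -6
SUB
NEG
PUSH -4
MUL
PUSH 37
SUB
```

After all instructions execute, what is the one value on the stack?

403

PUSH 1    1
PUSH 57   1 57
PUSH 7    1 57 7
SUB       1 50
MUL       50
PUSH -54  50 -54
SUB       104
PUSH -6   104 -6
SUB       110
NEG       -110
PUSH -4   -110 -4
MUL       440
PUSH 37   440 37
SUB       403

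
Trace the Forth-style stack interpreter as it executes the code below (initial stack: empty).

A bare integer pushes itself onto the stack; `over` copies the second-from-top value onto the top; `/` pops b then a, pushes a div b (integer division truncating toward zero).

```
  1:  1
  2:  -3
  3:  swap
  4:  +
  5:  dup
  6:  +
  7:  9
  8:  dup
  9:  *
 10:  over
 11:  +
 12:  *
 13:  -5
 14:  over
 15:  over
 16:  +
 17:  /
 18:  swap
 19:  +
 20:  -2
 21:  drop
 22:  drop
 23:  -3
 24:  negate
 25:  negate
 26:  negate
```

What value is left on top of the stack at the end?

3

1      -> 1
-3     -> 1 -3
swap   -> -3 1
+      -> -2
dup    -> -2 -2
+      -> -4
9      -> -4 9
dup    -> -4 9 9
*      -> -4 81
over   -> -4 81 -4
+      -> -4 77
*      -> -308
-5     -> -308 -5
over   -> -308 -5 -308
over   -> -308 -5 -308 -5
+      -> -308 -5 -313
/      -> -308 0
swap   -> 0 -308
+      -> -308
-2     -> -308 -2
drop   -> -308
drop   -> (empty)
-3     -> -3
negate -> 3
negate -> -3
negate -> 3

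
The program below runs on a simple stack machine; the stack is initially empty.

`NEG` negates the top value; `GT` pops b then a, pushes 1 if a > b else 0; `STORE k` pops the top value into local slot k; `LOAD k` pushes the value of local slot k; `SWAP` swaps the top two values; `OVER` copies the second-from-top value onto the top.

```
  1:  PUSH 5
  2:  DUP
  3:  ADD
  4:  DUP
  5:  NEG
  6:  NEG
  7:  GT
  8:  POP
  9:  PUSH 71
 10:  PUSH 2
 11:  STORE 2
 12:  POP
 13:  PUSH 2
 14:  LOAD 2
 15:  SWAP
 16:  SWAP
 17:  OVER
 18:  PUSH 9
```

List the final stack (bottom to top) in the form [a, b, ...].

[2, 2, 2, 9]

PUSH 5  : 5
DUP     : 5 5
ADD     : 10
DUP     : 10 10
NEG     : 10 -10
NEG     : 10 10
GT      : 0
POP     : (empty)
PUSH 71 : 71
PUSH 2  : 71 2
STORE 2 : 71
POP     : (empty)
PUSH 2  : 2
LOAD 2  : 2 2
SWAP    : 2 2
SWAP    : 2 2
OVER    : 2 2 2
PUSH 9  : 2 2 2 9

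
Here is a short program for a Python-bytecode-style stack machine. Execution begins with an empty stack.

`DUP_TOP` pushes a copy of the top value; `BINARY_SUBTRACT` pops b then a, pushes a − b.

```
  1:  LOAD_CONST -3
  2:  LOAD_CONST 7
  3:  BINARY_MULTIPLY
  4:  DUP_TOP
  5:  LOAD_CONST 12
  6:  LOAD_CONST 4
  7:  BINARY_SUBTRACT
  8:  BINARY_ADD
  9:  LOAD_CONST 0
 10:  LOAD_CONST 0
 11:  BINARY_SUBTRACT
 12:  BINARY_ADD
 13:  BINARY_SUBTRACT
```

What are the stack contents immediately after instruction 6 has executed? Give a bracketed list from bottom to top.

[-21, -21, 12, 4]

LOAD_CONST -3   → -3
LOAD_CONST 7    → -3 7
BINARY_MULTIPLY → -21
DUP_TOP         → -21 -21
LOAD_CONST 12   → -21 -21 12
LOAD_CONST 4    → -21 -21 12 4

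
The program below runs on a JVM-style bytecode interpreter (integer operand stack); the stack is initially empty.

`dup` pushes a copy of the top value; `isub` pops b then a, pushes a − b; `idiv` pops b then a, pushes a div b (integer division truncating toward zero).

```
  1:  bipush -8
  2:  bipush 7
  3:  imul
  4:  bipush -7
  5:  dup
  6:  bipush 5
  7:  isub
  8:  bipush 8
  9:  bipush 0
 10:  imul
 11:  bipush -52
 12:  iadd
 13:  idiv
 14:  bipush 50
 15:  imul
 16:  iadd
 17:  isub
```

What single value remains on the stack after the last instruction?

bipush -8   [-8]
bipush 7    [-8, 7]
imul        [-56]
bipush -7   [-56, -7]
dup         [-56, -7, -7]
bipush 5    [-56, -7, -7, 5]
isub        [-56, -7, -12]
bipush 8    [-56, -7, -12, 8]
bipush 0    [-56, -7, -12, 8, 0]
imul        [-56, -7, -12, 0]
bipush -52  [-56, -7, -12, 0, -52]
iadd        [-56, -7, -12, -52]
idiv        [-56, -7, 0]
bipush 50   [-56, -7, 0, 50]
imul        [-56, -7, 0]
iadd        [-56, -7]
isub        [-49]

-49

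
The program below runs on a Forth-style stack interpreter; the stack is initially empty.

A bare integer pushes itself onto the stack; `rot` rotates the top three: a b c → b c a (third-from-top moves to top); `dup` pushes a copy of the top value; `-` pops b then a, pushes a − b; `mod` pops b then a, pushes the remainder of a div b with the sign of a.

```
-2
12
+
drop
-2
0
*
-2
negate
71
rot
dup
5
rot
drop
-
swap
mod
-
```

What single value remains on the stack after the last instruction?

7

-2      [-2]
12      [-2, 12]
+       [10]
drop    []
-2      [-2]
0       [-2, 0]
*       [0]
-2      [0, -2]
negate  [0, 2]
71      [0, 2, 71]
rot     [2, 71, 0]
dup     [2, 71, 0, 0]
5       [2, 71, 0, 0, 5]
rot     [2, 71, 0, 5, 0]
drop    [2, 71, 0, 5]
-       [2, 71, -5]
swap    [2, -5, 71]
mod     [2, -5]
-       [7]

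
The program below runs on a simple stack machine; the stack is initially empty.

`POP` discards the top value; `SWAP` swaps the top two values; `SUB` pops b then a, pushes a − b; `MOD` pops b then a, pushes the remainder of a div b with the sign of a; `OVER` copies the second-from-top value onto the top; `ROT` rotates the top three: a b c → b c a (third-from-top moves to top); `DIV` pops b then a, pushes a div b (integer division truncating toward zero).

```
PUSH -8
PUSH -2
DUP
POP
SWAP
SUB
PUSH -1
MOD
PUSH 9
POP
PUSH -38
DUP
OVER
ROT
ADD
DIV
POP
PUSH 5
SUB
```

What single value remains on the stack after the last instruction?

PUSH -8  → [-8]
PUSH -2  → [-8, -2]
DUP      → [-8, -2, -2]
POP      → [-8, -2]
SWAP     → [-2, -8]
SUB      → [6]
PUSH -1  → [6, -1]
MOD      → [0]
PUSH 9   → [0, 9]
POP      → [0]
PUSH -38 → [0, -38]
DUP      → [0, -38, -38]
OVER     → [0, -38, -38, -38]
ROT      → [0, -38, -38, -38]
ADD      → [0, -38, -76]
DIV      → [0, 0]
POP      → [0]
PUSH 5   → [0, 5]
SUB      → [-5]

-5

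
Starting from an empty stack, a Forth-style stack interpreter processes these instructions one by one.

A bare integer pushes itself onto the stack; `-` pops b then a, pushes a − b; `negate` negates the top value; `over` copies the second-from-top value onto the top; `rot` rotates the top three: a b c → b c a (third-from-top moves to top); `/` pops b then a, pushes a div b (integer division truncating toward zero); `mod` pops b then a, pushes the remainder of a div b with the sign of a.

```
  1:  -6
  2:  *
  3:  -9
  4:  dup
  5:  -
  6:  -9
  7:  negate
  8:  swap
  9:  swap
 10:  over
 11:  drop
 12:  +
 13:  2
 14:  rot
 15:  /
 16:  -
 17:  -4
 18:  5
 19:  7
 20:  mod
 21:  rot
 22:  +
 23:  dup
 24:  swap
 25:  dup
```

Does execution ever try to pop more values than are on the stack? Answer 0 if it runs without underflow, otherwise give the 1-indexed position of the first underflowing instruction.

2

-6 -> -6
*  — needs 2 operands, stack has 1 → underflow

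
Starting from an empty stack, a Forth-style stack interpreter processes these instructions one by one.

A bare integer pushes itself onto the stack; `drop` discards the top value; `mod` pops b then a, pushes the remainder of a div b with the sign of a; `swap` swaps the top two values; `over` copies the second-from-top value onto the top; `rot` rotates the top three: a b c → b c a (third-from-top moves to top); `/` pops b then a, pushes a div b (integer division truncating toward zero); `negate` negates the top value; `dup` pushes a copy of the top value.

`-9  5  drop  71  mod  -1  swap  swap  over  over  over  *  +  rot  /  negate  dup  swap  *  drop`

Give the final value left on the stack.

-9     : -9
5      : -9 5
drop   : -9
71     : -9 71
mod    : -9
-1     : -9 -1
swap   : -1 -9
swap   : -9 -1
over   : -9 -1 -9
over   : -9 -1 -9 -1
over   : -9 -1 -9 -1 -9
*      : -9 -1 -9 9
+      : -9 -1 0
rot    : -1 0 -9
/      : -1 0
negate : -1 0
dup    : -1 0 0
swap   : -1 0 0
*      : -1 0
drop   : -1

-1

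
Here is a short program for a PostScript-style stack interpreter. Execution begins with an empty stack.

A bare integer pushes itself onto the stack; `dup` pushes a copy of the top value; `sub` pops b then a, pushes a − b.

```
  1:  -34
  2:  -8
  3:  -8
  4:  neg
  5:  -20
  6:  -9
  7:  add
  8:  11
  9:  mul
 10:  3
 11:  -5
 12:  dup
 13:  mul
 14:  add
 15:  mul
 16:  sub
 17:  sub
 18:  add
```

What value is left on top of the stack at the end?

-34 : -34
-8  : -34 -8
-8  : -34 -8 -8
neg : -34 -8 8
-20 : -34 -8 8 -20
-9  : -34 -8 8 -20 -9
add : -34 -8 8 -29
11  : -34 -8 8 -29 11
mul : -34 -8 8 -319
3   : -34 -8 8 -319 3
-5  : -34 -8 8 -319 3 -5
dup : -34 -8 8 -319 3 -5 -5
mul : -34 -8 8 -319 3 25
add : -34 -8 8 -319 28
mul : -34 -8 8 -8932
sub : -34 -8 8940
sub : -34 -8948
add : -8982

-8982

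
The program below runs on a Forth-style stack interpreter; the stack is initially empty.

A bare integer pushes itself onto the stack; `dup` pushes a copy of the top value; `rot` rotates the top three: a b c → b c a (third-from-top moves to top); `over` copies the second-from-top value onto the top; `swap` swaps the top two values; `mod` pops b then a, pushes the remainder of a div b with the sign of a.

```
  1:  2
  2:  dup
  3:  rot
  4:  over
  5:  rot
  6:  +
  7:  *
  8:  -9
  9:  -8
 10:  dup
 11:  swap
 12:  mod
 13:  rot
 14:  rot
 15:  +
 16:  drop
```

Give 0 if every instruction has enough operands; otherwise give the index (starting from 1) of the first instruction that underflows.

2   → [2]
dup → [2, 2]
rot  — needs 3 operands, stack has 2 → underflow

3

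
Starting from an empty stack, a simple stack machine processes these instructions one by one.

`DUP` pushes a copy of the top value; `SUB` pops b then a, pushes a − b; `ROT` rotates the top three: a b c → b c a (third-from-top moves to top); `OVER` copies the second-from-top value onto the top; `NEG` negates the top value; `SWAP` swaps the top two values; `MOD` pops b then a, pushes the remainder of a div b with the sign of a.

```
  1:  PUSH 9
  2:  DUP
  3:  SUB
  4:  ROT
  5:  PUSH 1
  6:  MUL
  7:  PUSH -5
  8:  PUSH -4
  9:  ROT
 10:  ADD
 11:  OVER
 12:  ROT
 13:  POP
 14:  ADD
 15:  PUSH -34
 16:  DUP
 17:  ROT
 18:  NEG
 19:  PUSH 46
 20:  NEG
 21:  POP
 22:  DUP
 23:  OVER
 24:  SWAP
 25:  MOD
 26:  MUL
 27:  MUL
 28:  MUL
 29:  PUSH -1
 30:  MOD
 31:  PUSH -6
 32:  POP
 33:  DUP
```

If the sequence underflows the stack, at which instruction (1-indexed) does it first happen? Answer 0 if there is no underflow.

4

PUSH 9 → 9
DUP    → 9 9
SUB    → 0
ROT  — needs 3 operands, stack has 1 → underflow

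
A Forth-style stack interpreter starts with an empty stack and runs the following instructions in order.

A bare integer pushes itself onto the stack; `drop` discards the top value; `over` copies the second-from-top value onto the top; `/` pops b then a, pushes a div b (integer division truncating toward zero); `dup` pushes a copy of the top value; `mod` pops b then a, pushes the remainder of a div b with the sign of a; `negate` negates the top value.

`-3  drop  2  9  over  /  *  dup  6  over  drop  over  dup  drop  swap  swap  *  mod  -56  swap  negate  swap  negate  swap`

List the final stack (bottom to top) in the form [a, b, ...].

[8, 56, -8]

-3     : -3
drop   : (empty)
2      : 2
9      : 2 9
over   : 2 9 2
/      : 2 4
*      : 8
dup    : 8 8
6      : 8 8 6
over   : 8 8 6 8
drop   : 8 8 6
over   : 8 8 6 8
dup    : 8 8 6 8 8
drop   : 8 8 6 8
swap   : 8 8 8 6
swap   : 8 8 6 8
*      : 8 8 48
mod    : 8 8
-56    : 8 8 -56
swap   : 8 -56 8
negate : 8 -56 -8
swap   : 8 -8 -56
negate : 8 -8 56
swap   : 8 56 -8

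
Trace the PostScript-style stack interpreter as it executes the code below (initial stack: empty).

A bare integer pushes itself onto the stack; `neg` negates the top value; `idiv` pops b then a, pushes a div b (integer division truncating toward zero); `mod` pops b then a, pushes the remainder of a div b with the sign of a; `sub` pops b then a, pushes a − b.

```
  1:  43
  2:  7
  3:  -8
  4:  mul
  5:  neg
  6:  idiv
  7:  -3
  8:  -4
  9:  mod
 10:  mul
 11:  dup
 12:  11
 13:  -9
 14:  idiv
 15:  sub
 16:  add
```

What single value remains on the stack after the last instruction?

1

43   -> 43
7    -> 43 7
-8   -> 43 7 -8
mul  -> 43 -56
neg  -> 43 56
idiv -> 0
-3   -> 0 -3
-4   -> 0 -3 -4
mod  -> 0 -3
mul  -> 0
dup  -> 0 0
11   -> 0 0 11
-9   -> 0 0 11 -9
idiv -> 0 0 -1
sub  -> 0 1
add  -> 1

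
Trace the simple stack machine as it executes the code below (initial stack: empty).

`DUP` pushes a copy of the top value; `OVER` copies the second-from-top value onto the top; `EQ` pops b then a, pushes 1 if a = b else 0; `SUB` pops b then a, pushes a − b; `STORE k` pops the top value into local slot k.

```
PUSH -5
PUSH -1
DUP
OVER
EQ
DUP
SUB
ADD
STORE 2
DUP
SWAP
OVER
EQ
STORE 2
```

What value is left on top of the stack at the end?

PUSH -5 → -5
PUSH -1 → -5 -1
DUP     → -5 -1 -1
OVER    → -5 -1 -1 -1
EQ      → -5 -1 1
DUP     → -5 -1 1 1
SUB     → -5 -1 0
ADD     → -5 -1
STORE 2 → -5
DUP     → -5 -5
SWAP    → -5 -5
OVER    → -5 -5 -5
EQ      → -5 1
STORE 2 → -5

-5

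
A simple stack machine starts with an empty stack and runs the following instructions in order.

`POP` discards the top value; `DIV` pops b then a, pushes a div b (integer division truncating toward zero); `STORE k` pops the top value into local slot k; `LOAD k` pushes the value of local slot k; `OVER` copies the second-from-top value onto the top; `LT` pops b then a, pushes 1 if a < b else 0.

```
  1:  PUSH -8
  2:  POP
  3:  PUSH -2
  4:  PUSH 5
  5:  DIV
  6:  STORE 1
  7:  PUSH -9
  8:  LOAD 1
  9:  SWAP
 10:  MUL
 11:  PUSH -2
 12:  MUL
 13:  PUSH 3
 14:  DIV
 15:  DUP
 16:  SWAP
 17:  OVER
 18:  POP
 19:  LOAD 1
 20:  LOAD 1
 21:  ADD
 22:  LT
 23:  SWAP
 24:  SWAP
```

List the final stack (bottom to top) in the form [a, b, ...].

PUSH -8 -> -8
POP     -> (empty)
PUSH -2 -> -2
PUSH 5  -> -2 5
DIV     -> 0
STORE 1 -> (empty)
PUSH -9 -> -9
LOAD 1  -> -9 0
SWAP    -> 0 -9
MUL     -> 0
PUSH -2 -> 0 -2
MUL     -> 0
PUSH 3  -> 0 3
DIV     -> 0
DUP     -> 0 0
SWAP    -> 0 0
OVER    -> 0 0 0
POP     -> 0 0
LOAD 1  -> 0 0 0
LOAD 1  -> 0 0 0 0
ADD     -> 0 0 0
LT      -> 0 0
SWAP    -> 0 0
SWAP    -> 0 0

[0, 0]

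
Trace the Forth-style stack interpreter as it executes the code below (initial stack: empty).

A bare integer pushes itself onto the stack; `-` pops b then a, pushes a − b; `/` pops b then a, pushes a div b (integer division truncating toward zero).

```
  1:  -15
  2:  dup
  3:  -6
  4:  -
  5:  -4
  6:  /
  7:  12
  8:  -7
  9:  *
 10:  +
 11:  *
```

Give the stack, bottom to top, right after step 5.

[-15, -9, -4]

-15 → [-15]
dup → [-15, -15]
-6  → [-15, -15, -6]
-   → [-15, -9]
-4  → [-15, -9, -4]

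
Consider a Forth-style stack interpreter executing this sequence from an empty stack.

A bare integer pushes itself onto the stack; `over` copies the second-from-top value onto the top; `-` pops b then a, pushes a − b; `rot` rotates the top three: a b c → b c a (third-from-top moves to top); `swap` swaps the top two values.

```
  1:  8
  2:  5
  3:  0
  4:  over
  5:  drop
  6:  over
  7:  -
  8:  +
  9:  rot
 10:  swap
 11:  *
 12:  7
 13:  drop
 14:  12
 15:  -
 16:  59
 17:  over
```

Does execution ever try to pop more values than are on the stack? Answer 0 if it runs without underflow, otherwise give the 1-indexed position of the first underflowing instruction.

9

8     8
5     8 5
0     8 5 0
over  8 5 0 5
drop  8 5 0
over  8 5 0 5
-     8 5 -5
+     8 0
rot  — needs 3 operands, stack has 2 → underflow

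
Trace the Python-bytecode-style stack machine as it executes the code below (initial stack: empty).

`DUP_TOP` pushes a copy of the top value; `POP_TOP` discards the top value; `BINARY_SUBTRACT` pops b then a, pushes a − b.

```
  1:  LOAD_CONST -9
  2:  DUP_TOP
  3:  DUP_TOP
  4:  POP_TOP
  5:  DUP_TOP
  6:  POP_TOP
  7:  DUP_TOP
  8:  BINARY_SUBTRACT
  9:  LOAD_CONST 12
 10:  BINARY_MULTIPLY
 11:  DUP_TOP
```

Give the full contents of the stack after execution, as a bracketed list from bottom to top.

LOAD_CONST -9   → -9
DUP_TOP         → -9 -9
DUP_TOP         → -9 -9 -9
POP_TOP         → -9 -9
DUP_TOP         → -9 -9 -9
POP_TOP         → -9 -9
DUP_TOP         → -9 -9 -9
BINARY_SUBTRACT → -9 0
LOAD_CONST 12   → -9 0 12
BINARY_MULTIPLY → -9 0
DUP_TOP         → -9 0 0

[-9, 0, 0]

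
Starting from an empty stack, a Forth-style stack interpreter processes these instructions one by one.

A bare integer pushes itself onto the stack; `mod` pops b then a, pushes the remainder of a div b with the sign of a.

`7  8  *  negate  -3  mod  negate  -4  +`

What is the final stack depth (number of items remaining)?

1

7       7
8       7 8
*       56
negate  -56
-3      -56 -3
mod     -2
negate  2
-4      2 -4
+       -2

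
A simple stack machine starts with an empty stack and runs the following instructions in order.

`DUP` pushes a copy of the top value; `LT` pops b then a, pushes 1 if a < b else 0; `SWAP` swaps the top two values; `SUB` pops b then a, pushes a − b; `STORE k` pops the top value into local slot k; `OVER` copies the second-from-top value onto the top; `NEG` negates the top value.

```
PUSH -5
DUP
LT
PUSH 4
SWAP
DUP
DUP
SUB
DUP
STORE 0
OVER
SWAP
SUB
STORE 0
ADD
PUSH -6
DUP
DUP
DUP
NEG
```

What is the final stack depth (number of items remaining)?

PUSH -5  -5
DUP      -5 -5
LT       0
PUSH 4   0 4
SWAP     4 0
DUP      4 0 0
DUP      4 0 0 0
SUB      4 0 0
DUP      4 0 0 0
STORE 0  4 0 0
OVER     4 0 0 0
SWAP     4 0 0 0
SUB      4 0 0
STORE 0  4 0
ADD      4
PUSH -6  4 -6
DUP      4 -6 -6
DUP      4 -6 -6 -6
DUP      4 -6 -6 -6 -6
NEG      4 -6 -6 -6 6

5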